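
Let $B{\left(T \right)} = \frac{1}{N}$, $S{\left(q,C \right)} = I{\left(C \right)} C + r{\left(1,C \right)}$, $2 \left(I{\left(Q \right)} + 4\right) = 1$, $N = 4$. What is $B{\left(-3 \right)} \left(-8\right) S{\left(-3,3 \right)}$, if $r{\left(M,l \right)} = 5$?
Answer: $11$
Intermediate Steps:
$I{\left(Q \right)} = - \frac{7}{2}$ ($I{\left(Q \right)} = -4 + \frac{1}{2} \cdot 1 = -4 + \frac{1}{2} = - \frac{7}{2}$)
$S{\left(q,C \right)} = 5 - \frac{7 C}{2}$ ($S{\left(q,C \right)} = - \frac{7 C}{2} + 5 = 5 - \frac{7 C}{2}$)
$B{\left(T \right)} = \frac{1}{4}$
$B{\left(-3 \right)} \left(-8\right) S{\left(-3,3 \right)} = \frac{1}{4} \left(-8\right) \left(5 - \frac{21}{2}\right) = - 2 \left(5 - \frac{21}{2}\right) = \left(-2\right) \left(- \frac{11}{2}\right) = 11$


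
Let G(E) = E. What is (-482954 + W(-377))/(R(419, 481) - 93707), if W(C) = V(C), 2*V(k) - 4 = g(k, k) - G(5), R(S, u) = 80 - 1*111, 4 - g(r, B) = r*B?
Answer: 554017/93738 ≈ 5.9103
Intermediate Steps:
g(r, B) = 4 - B*r (g(r, B) = 4 - r*B = 4 - B*r)
R(S, u) = -31 (R(S, u) = 80 - 111 = -31)
V(k) = 3/2 - k²/2 (V(k) = 2 + ((4 - k*k) - 1*5)/2 = 2 + ((4 - k²) - 5)/2 = 2 + (-1 - k²)/2 = 2 + (-½ - k²/2) = 3/2 - k²/2)
W(C) = 3/2 - C²/2
(-482954 + W(-377))/(R(419, 481) - 93707) = (-482954 + (3/2 - ½*(-377)²))/(-31 - 93707) = (-482954 + (3/2 - ½*142129))/(-93738) = (-482954 + (3/2 - 142129/2))*(-1/93738) = (-482954 - 71063)*(-1/93738) = -554017*(-1/93738) = 554017/93738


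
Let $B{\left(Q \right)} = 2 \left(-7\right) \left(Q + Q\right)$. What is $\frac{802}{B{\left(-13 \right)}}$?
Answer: $\frac{401}{182} \approx 2.2033$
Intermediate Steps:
$B{\left(Q \right)} = - 28 Q$ ($B{\left(Q \right)} = - 14 \cdot 2 Q = - 28 Q$)
$\frac{802}{B{\left(-13 \right)}} = \frac{802}{\left(-28\right) \left(-13\right)} = \frac{802}{364} = 802 \cdot \frac{1}{364} = \frac{401}{182}$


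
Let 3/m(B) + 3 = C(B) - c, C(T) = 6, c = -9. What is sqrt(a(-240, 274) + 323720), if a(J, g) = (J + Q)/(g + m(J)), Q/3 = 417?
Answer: 2*sqrt(97392999437)/1097 ≈ 568.97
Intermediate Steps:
Q = 1251 (Q = 3*417 = 1251)
m(B) = 1/4 (m(B) = 3/(-3 + (6 - 1*(-9))) = 3/(-3 + (6 + 9)) = 3/(-3 + 15) = 3/12 = 3*(1/12) = 1/4)
a(J, g) = (1251 + J)/(1/4 + g) (a(J, g) = (J + 1251)/(g + 1/4) = (1251 + J)/(1/4 + g))
sqrt(a(-240, 274) + 323720) = sqrt(4*(1251 - 240)/(1 + 4*274) + 323720) = sqrt(4*1011/(1 + 1096) + 323720) = sqrt(4*1011/1097 + 323720) = sqrt(4*(1/1097)*1011 + 323720) = sqrt(4044/1097 + 323720) = sqrt(355124884/1097) = 2*sqrt(97392999437)/1097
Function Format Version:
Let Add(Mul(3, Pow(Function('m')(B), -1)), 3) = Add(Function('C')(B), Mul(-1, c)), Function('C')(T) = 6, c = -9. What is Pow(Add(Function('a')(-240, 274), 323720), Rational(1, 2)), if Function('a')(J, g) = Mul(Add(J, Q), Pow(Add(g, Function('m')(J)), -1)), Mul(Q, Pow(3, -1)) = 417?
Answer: Mul(Rational(2, 1097), Pow(97392999437, Rational(1, 2))) ≈ 568.97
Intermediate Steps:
Q = 1251 (Q = Mul(3, 417) = 1251)
Function('m')(B) = Rational(1, 4) (Function('m')(B) = Mul(3, Pow(Add(-3, Add(6, Mul(-1, -9))), -1)) = Mul(3, Pow(Add(-3, Add(6, 9)), -1)) = Mul(3, Pow(Add(-3, 15), -1)) = Mul(3, Pow(12, -1)) = Mul(3, Rational(1, 12)) = Rational(1, 4))
Function('a')(J, g) = Mul(Pow(Add(Rational(1, 4), g), -1), Add(1251, J)) (Function('a')(J, g) = Mul(Add(J, 1251), Pow(Add(g, Rational(1, 4)), -1)) = Mul(Add(1251, J), Pow(Add(Rational(1, 4), g), -1)) = Mul(Pow(Add(Rational(1, 4), g), -1), Add(1251, J)))
Pow(Add(Function('a')(-240, 274), 323720), Rational(1, 2)) = Pow(Add(Mul(4, Pow(Add(1, Mul(4, 274)), -1), Add(1251, -240)), 323720), Rational(1, 2)) = Pow(Add(Mul(4, Pow(Add(1, 1096), -1), 1011), 323720), Rational(1, 2)) = Pow(Add(Mul(4, Pow(1097, -1), 1011), 323720), Rational(1, 2)) = Pow(Add(Mul(4, Rational(1, 1097), 1011), 323720), Rational(1, 2)) = Pow(Add(Rational(4044, 1097), 323720), Rational(1, 2)) = Pow(Rational(355124884, 1097), Rational(1, 2)) = Mul(Rational(2, 1097), Pow(97392999437, Rational(1, 2)))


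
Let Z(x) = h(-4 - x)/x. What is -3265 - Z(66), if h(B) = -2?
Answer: -107744/33 ≈ -3265.0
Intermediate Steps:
Z(x) = -2/x
-3265 - Z(66) = -3265 - (-2)/66 = -3265 - 1*(-1/33) = -3265 + 1/33 = -107744/33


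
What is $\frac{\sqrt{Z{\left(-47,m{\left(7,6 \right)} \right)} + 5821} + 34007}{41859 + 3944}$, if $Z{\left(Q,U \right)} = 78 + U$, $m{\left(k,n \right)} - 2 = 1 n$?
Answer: $\frac{34007}{45803} + \frac{\sqrt{5907}}{45803} \approx 0.74414$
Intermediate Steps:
$m{\left(k,n \right)} = 2 + n$ ($m{\left(k,n \right)} = 2 + 1 n = 2 + n$)
$\frac{\sqrt{Z{\left(-47,m{\left(7,6 \right)} \right)} + 5821} + 34007}{41859 + 3944} = \frac{\sqrt{\left(78 + \left(2 + 6\right)\right) + 5821} + 34007}{41859 + 3944} = \frac{\sqrt{\left(78 + 8\right) + 5821} + 34007}{45803} = \left(\sqrt{86 + 5821} + 34007\right) \frac{1}{45803} = \left(\sqrt{5907} + 34007\right) \frac{1}{45803} = \left(34007 + \sqrt{5907}\right) \frac{1}{45803} = \frac{34007}{45803} + \frac{\sqrt{5907}}{45803}$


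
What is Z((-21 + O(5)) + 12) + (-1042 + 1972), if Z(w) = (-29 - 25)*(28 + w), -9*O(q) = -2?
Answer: -108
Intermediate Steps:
O(q) = 2/9 (O(q) = -1/9*(-2) = 2/9)
Z(w) = -1512 - 54*w (Z(w) = -54*(28 + w) = -1512 - 54*w)
Z((-21 + O(5)) + 12) + (-1042 + 1972) = (-1512 - 54*((-21 + 2/9) + 12)) + (-1042 + 1972) = (-1512 - 54*(-187/9 + 12)) + 930 = (-1512 - 54*(-79/9)) + 930 = (-1512 + 474) + 930 = -1038 + 930 = -108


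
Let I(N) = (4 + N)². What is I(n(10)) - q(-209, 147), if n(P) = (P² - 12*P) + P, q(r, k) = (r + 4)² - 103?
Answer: -41886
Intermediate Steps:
q(r, k) = -103 + (4 + r)² (q(r, k) = (4 + r)² - 103 = -103 + (4 + r)²)
n(P) = P² - 11*P
I(n(10)) - q(-209, 147) = (4 + 10*(-11 + 10))² - (-103 + (4 - 209)²) = (4 + 10*(-1))² - (-103 + (-205)²) = (4 - 10)² - (-103 + 42025) = (-6)² - 1*41922 = 36 - 41922 = -41886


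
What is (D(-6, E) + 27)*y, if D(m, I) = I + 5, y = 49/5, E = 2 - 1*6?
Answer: 1372/5 ≈ 274.40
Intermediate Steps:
E = -4 (E = 2 - 6 = -4)
y = 49/5 (y = 49*(⅕) = 49/5 ≈ 9.8000)
D(m, I) = 5 + I
(D(-6, E) + 27)*y = ((5 - 4) + 27)*(49/5) = (1 + 27)*(49/5) = 28*(49/5) = 1372/5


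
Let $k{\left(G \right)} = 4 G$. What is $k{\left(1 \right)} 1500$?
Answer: $6000$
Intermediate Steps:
$k{\left(1 \right)} 1500 = 4 \cdot 1 \cdot 1500 = 4 \cdot 1500 = 6000$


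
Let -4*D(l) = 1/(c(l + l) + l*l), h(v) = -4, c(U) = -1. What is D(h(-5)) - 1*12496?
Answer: -749761/60 ≈ -12496.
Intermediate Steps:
D(l) = -1/(4*(-1 + l²)) (D(l) = -1/(4*(-1 + l*l)) = -1/(4*(-1 + l²)))
D(h(-5)) - 1*12496 = -1/(-4 + 4*(-4)²) - 1*12496 = -1/(-4 + 4*16) - 12496 = -1/(-4 + 64) - 12496 = -1/60 - 12496 = -749761/60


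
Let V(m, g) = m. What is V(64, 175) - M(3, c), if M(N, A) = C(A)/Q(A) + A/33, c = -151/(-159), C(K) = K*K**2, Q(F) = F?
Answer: 17539010/278091 ≈ 63.069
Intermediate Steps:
C(K) = K**3
c = 151/159 (c = -151*(-1/159) = 151/159 ≈ 0.94969)
M(N, A) = A**2 + A/33 (M(N, A) = A**3/A + A/33 = A**2 + A*(1/33) = A**2 + A/33)
V(64, 175) - M(3, c) = 64 - 151*(1/33 + 151/159)/159 = 64 - 151*1714/(159*1749) = 64 - 1*258814/278091 = 64 - 258814/278091 = 17539010/278091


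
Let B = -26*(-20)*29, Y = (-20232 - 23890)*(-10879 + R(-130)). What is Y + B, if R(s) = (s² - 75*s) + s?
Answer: -690097122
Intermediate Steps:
R(s) = s² - 74*s
Y = -690112202 (Y = (-20232 - 23890)*(-10879 - 130*(-74 - 130)) = -44122*(-10879 - 130*(-204)) = -44122*(-10879 + 26520) = -44122*15641 = -690112202)
B = 15080 (B = 520*29 = 15080)
Y + B = -690112202 + 15080 = -690097122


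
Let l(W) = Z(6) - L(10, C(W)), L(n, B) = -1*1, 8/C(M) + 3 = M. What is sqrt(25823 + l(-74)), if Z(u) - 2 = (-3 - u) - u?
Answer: sqrt(25811) ≈ 160.66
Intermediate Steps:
C(M) = 8/(-3 + M)
L(n, B) = -1
Z(u) = -1 - 2*u (Z(u) = 2 + ((-3 - u) - u) = 2 + (-3 - 2*u) = -1 - 2*u)
l(W) = -12 (l(W) = (-1 - 2*6) - 1*(-1) = (-1 - 12) + 1 = -13 + 1 = -12)
sqrt(25823 + l(-74)) = sqrt(25823 - 12) = sqrt(25811)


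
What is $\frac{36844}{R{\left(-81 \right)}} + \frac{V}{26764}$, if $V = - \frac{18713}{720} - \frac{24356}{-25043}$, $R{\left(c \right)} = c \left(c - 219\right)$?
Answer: $\frac{98717991963587}{65148382814400} \approx 1.5153$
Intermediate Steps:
$R{\left(c \right)} = c \left(-219 + c\right)$
$V = - \frac{451093339}{18030960}$ ($V = \left(-18713\right) \frac{1}{720} - - \frac{24356}{25043} = - \frac{18713}{720} + \frac{24356}{25043} = - \frac{451093339}{18030960} \approx -25.018$)
$\frac{36844}{R{\left(-81 \right)}} + \frac{V}{26764} = \frac{36844}{\left(-81\right) \left(-219 - 81\right)} - \frac{451093339}{18030960 \cdot 26764} = \frac{36844}{\left(-81\right) \left(-300\right)} - \frac{451093339}{482580613440} = \frac{36844}{24300} - \frac{451093339}{482580613440} = 36844 \cdot \frac{1}{24300} - \frac{451093339}{482580613440} = \frac{9211}{6075} - \frac{451093339}{482580613440} = \frac{98717991963587}{65148382814400}$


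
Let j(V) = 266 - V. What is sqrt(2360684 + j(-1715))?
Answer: sqrt(2362665) ≈ 1537.1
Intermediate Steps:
sqrt(2360684 + j(-1715)) = sqrt(2360684 + (266 - 1*(-1715))) = sqrt(2360684 + (266 + 1715)) = sqrt(2360684 + 1981) = sqrt(2362665)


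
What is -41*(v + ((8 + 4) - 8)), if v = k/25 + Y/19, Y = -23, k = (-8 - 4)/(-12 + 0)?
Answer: -55104/475 ≈ -116.01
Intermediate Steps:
k = 1 (k = -12/(-12) = -12*(-1/12) = 1)
v = -556/475 (v = 1/25 - 23/19 = -556/475 ≈ -1.1705)
-41*(v + ((8 + 4) - 8)) = -41*(-556/475 + ((8 + 4) - 8)) = -41*(-556/475 + (12 - 8)) = -41*(-556/475 + 4) = -41*1344/475 = -55104/475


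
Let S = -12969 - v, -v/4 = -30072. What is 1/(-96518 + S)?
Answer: -1/229775 ≈ -4.3521e-6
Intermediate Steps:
v = 120288 (v = -4*(-30072) = 120288)
S = -133257 (S = -12969 - 1*120288 = -12969 - 120288 = -133257)
1/(-96518 + S) = 1/(-96518 - 133257) = 1/(-229775) = -1/229775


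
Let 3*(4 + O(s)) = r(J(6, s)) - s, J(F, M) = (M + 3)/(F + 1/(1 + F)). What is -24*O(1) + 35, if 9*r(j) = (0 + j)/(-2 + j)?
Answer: 36391/261 ≈ 139.43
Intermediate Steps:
J(F, M) = (3 + M)/(F + 1/(1 + F))
r(j) = j/(9*(-2 + j)) (r(j) = ((0 + j)/(-2 + j))/9 = (j/(-2 + j))/9 = j/(9*(-2 + j)))
O(s) = -4 - s/3 + (21/43 + 7*s/43)/(27*(-65/43 + 7*s/43)) (O(s) = -4 + (((3 + s + 3*6 + 6*s)/(1 + 6 + 6²))/(9*(-2 + (3 + s + 3*6 + 6*s)/(1 + 6 + 6²))) - s)/3 = -4 + (((3 + s + 18 + 6*s)/(1 + 6 + 36))/(9*(-2 + (3 + s + 18 + 6*s)/(1 + 6 + 36))) - s)/3 = -4 + (((21 + 7*s)/43)/(9*(-2 + (21 + 7*s)/43)) - s)/3 = -4 + ((21/43 + 7*s/43)/(9*(-2 + (21/43 + 7*s/43))) - s)/3 = -4 + ((21/43 + 7*s/43)/(9*(-65/43 + 7*s/43)) - s)/3 = -4 + (-s + (21/43 + 7*s/43)/(9*(-65/43 + 7*s/43)))/3 = -4 + (-s/3 + (21/43 + 7*s/43)/(27*(-65/43 + 7*s/43))) = -4 - s/3 + (21/43 + 7*s/43)/(27*(-65/43 + 7*s/43)))
-24*O(1) + 35 = -8*(7041 - 164*1 - 63*1²)/(9*(-65 + 7*1)) + 35 = -8*(7041 - 164 - 63*1)/(9*(-65 + 7)) + 35 = -8*(7041 - 164 - 63)/(9*(-58)) + 35 = -8*(-1)*6814/(9*58) + 35 = -24*(-3407/783) + 35 = 27256/261 + 35 = 36391/261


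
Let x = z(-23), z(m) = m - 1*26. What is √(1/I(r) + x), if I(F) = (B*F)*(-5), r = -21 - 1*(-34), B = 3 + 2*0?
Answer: 2*I*√465855/195 ≈ 7.0004*I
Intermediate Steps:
z(m) = -26 + m (z(m) = m - 26 = -26 + m)
B = 3 (B = 3 + 0 = 3)
x = -49 (x = -26 - 23 = -49)
r = 13 (r = -21 + 34 = 13)
I(F) = -15*F (I(F) = (3*F)*(-5) = -15*F)
√(1/I(r) + x) = √(1/(-15*13) - 49) = √(1/(-195) - 49) = √(-1/195 - 49) = √(-9556/195) = 2*I*√465855/195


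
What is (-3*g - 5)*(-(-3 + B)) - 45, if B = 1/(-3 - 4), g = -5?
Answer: -95/7 ≈ -13.571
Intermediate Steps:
B = -⅐ (B = 1/(-7) = -⅐ ≈ -0.14286)
(-3*g - 5)*(-(-3 + B)) - 45 = (-3*(-5) - 5)*(-(-3 - ⅐)) - 45 = (15 - 5)*(-1*(-22/7)) - 45 = 10*(22/7) - 45 = 220/7 - 45 = -95/7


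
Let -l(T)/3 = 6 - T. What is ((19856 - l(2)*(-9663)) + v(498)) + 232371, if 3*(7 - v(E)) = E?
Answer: 136112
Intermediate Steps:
v(E) = 7 - E/3
l(T) = -18 + 3*T (l(T) = -3*(6 - T) = -18 + 3*T)
((19856 - l(2)*(-9663)) + v(498)) + 232371 = ((19856 - (-18 + 3*2)*(-9663)) + (7 - ⅓*498)) + 232371 = ((19856 - (-18 + 6)*(-9663)) + (7 - 166)) + 232371 = ((19856 - (-12)*(-9663)) - 159) + 232371 = ((19856 - 1*115956) - 159) + 232371 = ((19856 - 115956) - 159) + 232371 = (-96100 - 159) + 232371 = -96259 + 232371 = 136112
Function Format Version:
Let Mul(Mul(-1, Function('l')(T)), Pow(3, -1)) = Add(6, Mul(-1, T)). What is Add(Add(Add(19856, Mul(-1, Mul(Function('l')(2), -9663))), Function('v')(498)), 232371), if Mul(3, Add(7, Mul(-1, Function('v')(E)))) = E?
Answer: 136112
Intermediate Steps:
Function('v')(E) = Add(7, Mul(Rational(-1, 3), E))
Function('l')(T) = Add(-18, Mul(3, T)) (Function('l')(T) = Mul(-3, Add(6, Mul(-1, T))) = Add(-18, Mul(3, T)))
Add(Add(Add(19856, Mul(-1, Mul(Function('l')(2), -9663))), Function('v')(498)), 232371) = Add(Add(Add(19856, Mul(-1, Mul(Add(-18, Mul(3, 2)), -9663))), Add(7, Mul(Rational(-1, 3), 498))), 232371) = Add(Add(Add(19856, Mul(-1, Mul(Add(-18, 6), -9663))), Add(7, -166)), 232371) = Add(Add(Add(19856, Mul(-1, Mul(-12, -9663))), -159), 232371) = Add(Add(Add(19856, Mul(-1, 115956)), -159), 232371) = Add(Add(Add(19856, -115956), -159), 232371) = Add(Add(-96100, -159), 232371) = Add(-96259, 232371) = 136112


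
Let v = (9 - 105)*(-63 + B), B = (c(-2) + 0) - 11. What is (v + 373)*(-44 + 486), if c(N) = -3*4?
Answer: 3814018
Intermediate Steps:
c(N) = -12
B = -23 (B = (-12 + 0) - 11 = -12 - 11 = -23)
v = 8256 (v = (9 - 105)*(-63 - 23) = -96*(-86) = 8256)
(v + 373)*(-44 + 486) = (8256 + 373)*(-44 + 486) = 8629*442 = 3814018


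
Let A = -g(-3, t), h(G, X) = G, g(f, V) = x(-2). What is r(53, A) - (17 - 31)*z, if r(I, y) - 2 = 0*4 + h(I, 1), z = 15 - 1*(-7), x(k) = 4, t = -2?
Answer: 363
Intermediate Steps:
g(f, V) = 4
z = 22 (z = 15 + 7 = 22)
A = -4 (A = -1*4 = -4)
r(I, y) = 2 + I (r(I, y) = 2 + (0*4 + I) = 2 + (0 + I) = 2 + I)
r(53, A) - (17 - 31)*z = (2 + 53) - (17 - 31)*22 = 55 - (-14)*22 = 55 - 1*(-308) = 55 + 308 = 363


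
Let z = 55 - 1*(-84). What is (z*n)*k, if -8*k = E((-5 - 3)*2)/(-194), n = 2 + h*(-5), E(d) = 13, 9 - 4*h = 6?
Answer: -12649/6208 ≈ -2.0375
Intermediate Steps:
h = ¾ (h = 9/4 - ¼*6 = 9/4 - 3/2 = ¾ ≈ 0.75000)
z = 139 (z = 55 + 84 = 139)
n = -7/4 (n = 2 + (¾)*(-5) = 2 - 15/4 = -7/4 ≈ -1.7500)
k = 13/1552 (k = -13/(8*(-194)) = -13*(-1)/(8*194) = -⅛*(-13/194) = 13/1552 ≈ 0.0083763)
(z*n)*k = (139*(-7/4))*(13/1552) = -973/4*13/1552 = -12649/6208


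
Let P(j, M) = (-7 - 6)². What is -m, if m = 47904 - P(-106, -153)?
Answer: -47735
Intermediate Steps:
P(j, M) = 169 (P(j, M) = (-13)² = 169)
m = 47735 (m = 47904 - 1*169 = 47904 - 169 = 47735)
-m = -1*47735 = -47735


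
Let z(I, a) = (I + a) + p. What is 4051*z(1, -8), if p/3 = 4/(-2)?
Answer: -52663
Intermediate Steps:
p = -6 (p = 3*(4/(-2)) = 3*(4*(-1/2)) = 3*(-2) = -6)
z(I, a) = -6 + I + a (z(I, a) = (I + a) - 6 = -6 + I + a)
4051*z(1, -8) = 4051*(-6 + 1 - 8) = 4051*(-13) = -52663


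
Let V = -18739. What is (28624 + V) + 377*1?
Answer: 10262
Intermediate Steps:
(28624 + V) + 377*1 = (28624 - 18739) + 377*1 = 9885 + 377 = 10262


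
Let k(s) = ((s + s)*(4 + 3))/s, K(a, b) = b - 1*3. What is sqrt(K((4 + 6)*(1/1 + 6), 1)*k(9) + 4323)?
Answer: sqrt(4295) ≈ 65.536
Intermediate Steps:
K(a, b) = -3 + b (K(a, b) = b - 3 = -3 + b)
k(s) = 14 (k(s) = ((2*s)*7)/s = (14*s)/s = 14)
sqrt(K((4 + 6)*(1/1 + 6), 1)*k(9) + 4323) = sqrt((-3 + 1)*14 + 4323) = sqrt(-2*14 + 4323) = sqrt(-28 + 4323) = sqrt(4295)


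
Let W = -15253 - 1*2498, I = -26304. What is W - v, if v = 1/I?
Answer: -466922303/26304 ≈ -17751.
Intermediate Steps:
W = -17751 (W = -15253 - 2498 = -17751)
v = -1/26304 (v = 1/(-26304) = -1/26304 ≈ -3.8017e-5)
W - v = -17751 - 1*(-1/26304) = -17751 + 1/26304 = -466922303/26304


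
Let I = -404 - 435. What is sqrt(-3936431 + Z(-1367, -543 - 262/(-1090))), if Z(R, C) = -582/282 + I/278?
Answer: I*sqrt(672029769258770)/13066 ≈ 1984.0*I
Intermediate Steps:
I = -839
Z(R, C) = -66399/13066 (Z(R, C) = -582/282 - 839/278 = -582*1/282 - 839*1/278 = -97/47 - 839/278 = -66399/13066)
sqrt(-3936431 + Z(-1367, -543 - 262/(-1090))) = sqrt(-3936431 - 66399/13066) = sqrt(-51433473845/13066) = I*sqrt(672029769258770)/13066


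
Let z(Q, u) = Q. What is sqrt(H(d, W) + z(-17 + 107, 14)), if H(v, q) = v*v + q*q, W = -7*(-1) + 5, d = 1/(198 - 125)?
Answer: sqrt(1246987)/73 ≈ 15.297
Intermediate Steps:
d = 1/73 ≈ 0.013699
W = 12 (W = 7 + 5 = 12)
H(v, q) = q**2 + v**2 (H(v, q) = v**2 + q**2 = q**2 + v**2)
sqrt(H(d, W) + z(-17 + 107, 14)) = sqrt((12**2 + (1/73)**2) + (-17 + 107)) = sqrt((144 + 1/5329) + 90) = sqrt(767377/5329 + 90) = sqrt(1246987/5329) = sqrt(1246987)/73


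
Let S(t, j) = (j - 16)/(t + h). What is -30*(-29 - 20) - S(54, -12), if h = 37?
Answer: 19114/13 ≈ 1470.3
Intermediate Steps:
S(t, j) = (-16 + j)/(37 + t) (S(t, j) = (j - 16)/(t + 37) = (-16 + j)/(37 + t))
-30*(-29 - 20) - S(54, -12) = -30*(-29 - 20) - (-16 - 12)/(37 + 54) = -30*(-49) - (-28)/91 = 1470 - (-28)/91 = 1470 - 1*(-4/13) = 1470 + 4/13 = 19114/13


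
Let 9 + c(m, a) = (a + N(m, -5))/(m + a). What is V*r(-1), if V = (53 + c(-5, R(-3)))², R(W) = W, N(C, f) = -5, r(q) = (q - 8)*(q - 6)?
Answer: 127575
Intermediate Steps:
r(q) = (-8 + q)*(-6 + q)
c(m, a) = -9 + (-5 + a)/(a + m) (c(m, a) = -9 + (a - 5)/(m + a) = -9 + (-5 + a)/(a + m))
V = 2025 (V = (53 + (-5 - 9*(-5) - 8*(-3))/(-3 - 5))² = (53 + (-5 + 45 + 24)/(-8))² = (53 - ⅛*64)² = (53 - 8)² = 45² = 2025)
V*r(-1) = 2025*(48 + (-1)² - 14*(-1)) = 2025*(48 + 1 + 14) = 2025*63 = 127575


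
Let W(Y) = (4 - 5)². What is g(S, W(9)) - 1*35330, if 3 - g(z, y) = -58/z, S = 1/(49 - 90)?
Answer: -37705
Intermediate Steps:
S = -1/41 (S = 1/(-41) = -1/41 ≈ -0.024390)
W(Y) = 1 (W(Y) = (-1)² = 1)
g(z, y) = 3 + 58/z (g(z, y) = 3 - (-58)/z = 3 + 58/z)
g(S, W(9)) - 1*35330 = (3 + 58/(-1/41)) - 1*35330 = (3 + 58*(-41)) - 35330 = (3 - 2378) - 35330 = -2375 - 35330 = -37705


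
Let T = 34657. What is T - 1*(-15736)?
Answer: 50393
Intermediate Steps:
T - 1*(-15736) = 34657 - 1*(-15736) = 34657 + 15736 = 50393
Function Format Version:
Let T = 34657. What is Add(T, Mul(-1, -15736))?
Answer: 50393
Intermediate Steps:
Add(T, Mul(-1, -15736)) = Add(34657, Mul(-1, -15736)) = Add(34657, 15736) = 50393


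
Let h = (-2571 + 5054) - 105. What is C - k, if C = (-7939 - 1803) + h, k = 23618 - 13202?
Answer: -17780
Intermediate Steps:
h = 2378 (h = 2483 - 105 = 2378)
k = 10416
C = -7364 (C = (-7939 - 1803) + 2378 = -9742 + 2378 = -7364)
C - k = -7364 - 1*10416 = -7364 - 10416 = -17780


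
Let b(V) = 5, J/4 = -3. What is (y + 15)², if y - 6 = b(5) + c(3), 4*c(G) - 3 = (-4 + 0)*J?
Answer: 24025/16 ≈ 1501.6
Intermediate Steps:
J = -12 (J = 4*(-3) = -12)
c(G) = 51/4 (c(G) = ¾ + ((-4 + 0)*(-12))/4 = ¾ + (-4*(-12))/4 = ¾ + (¼)*48 = ¾ + 12 = 51/4)
y = 95/4 (y = 6 + (5 + 51/4) = 6 + 71/4 = 95/4 ≈ 23.750)
(y + 15)² = (95/4 + 15)² = (155/4)² = 24025/16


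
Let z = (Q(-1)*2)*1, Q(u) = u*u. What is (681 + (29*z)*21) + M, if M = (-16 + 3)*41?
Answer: 1366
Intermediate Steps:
Q(u) = u²
z = 2 (z = ((-1)²*2)*1 = (1*2)*1 = 2*1 = 2)
M = -533 (M = -13*41 = -533)
(681 + (29*z)*21) + M = (681 + (29*2)*21) - 533 = (681 + 58*21) - 533 = (681 + 1218) - 533 = 1899 - 533 = 1366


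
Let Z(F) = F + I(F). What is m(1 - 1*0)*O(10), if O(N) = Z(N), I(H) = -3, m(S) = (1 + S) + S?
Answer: 21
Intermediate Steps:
m(S) = 1 + 2*S
Z(F) = -3 + F (Z(F) = F - 3 = -3 + F)
O(N) = -3 + N
m(1 - 1*0)*O(10) = (1 + 2*(1 - 1*0))*(-3 + 10) = (1 + 2*(1 + 0))*7 = (1 + 2*1)*7 = (1 + 2)*7 = 3*7 = 21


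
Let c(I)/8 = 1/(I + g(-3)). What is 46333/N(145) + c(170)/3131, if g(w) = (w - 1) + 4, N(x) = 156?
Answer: 12330833579/41517060 ≈ 297.01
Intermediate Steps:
g(w) = 3 + w (g(w) = (-1 + w) + 4 = 3 + w)
c(I) = 8/I (c(I) = 8/(I + (3 - 3)) = 8/(I + 0) = 8/I)
46333/N(145) + c(170)/3131 = 46333/156 + (8/170)/3131 = 46333*(1/156) + (8*(1/170))*(1/3131) = 46333/156 + (4/85)*(1/3131) = 46333/156 + 4/266135 = 12330833579/41517060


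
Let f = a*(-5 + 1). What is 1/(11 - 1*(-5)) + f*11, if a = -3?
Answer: 2113/16 ≈ 132.06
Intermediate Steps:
f = 12 (f = -3*(-5 + 1) = -3*(-4) = 12)
1/(11 - 1*(-5)) + f*11 = 1/(11 - 1*(-5)) + 12*11 = 1/(11 + 5) + 132 = 1/16 + 132 = 2113/16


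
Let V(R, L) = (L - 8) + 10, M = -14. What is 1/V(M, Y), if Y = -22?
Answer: -1/20 ≈ -0.050000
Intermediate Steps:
V(R, L) = 2 + L (V(R, L) = (-8 + L) + 10 = 2 + L)
1/V(M, Y) = 1/(2 - 22) = 1/(-20) = -1/20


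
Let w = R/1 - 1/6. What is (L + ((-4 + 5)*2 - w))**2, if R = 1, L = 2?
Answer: 361/36 ≈ 10.028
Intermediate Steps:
w = 5/6 (w = 1/1 - 1/6 = 1*1 - 1*1/6 = 1 - 1/6 = 5/6 ≈ 0.83333)
(L + ((-4 + 5)*2 - w))**2 = (2 + ((-4 + 5)*2 - 1*5/6))**2 = (2 + (1*2 - 5/6))**2 = (2 + (2 - 5/6))**2 = (2 + 7/6)**2 = (19/6)**2 = 361/36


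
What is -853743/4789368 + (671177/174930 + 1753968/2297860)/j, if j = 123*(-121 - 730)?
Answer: -102998397695249047/577662882767029080 ≈ -0.17830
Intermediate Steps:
j = -104673 (j = 123*(-851) = -104673)
-853743/4789368 + (671177/174930 + 1753968/2297860)/j = -853743/4789368 + (671177/174930 + 1753968/2297860)/(-104673) = -853743*1/4789368 + (671177*(1/174930) + 1753968*(1/2297860))*(-1/104673) = -284581/1596456 + (39481/10290 + 438492/574465)*(-1/104673) = -284581/1596456 + (5438507069/1182248970)*(-1/104673) = -284581/1596456 - 5438507069/123749546436810 = -102998397695249047/577662882767029080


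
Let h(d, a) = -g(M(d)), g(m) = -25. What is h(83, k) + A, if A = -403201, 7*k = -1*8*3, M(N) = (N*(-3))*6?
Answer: -403176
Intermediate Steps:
M(N) = -18*N (M(N) = -3*N*6 = -18*N)
k = -24/7 (k = (-1*8*3)/7 = (-8*3)/7 = (⅐)*(-24) = -24/7 ≈ -3.4286)
h(d, a) = 25 (h(d, a) = -1*(-25) = 25)
h(83, k) + A = 25 - 403201 = -403176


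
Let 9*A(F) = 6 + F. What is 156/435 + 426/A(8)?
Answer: 278329/1015 ≈ 274.22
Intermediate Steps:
A(F) = ⅔ + F/9 (A(F) = (6 + F)/9 = ⅔ + F/9)
156/435 + 426/A(8) = 156/435 + 426/(⅔ + (⅑)*8) = 156*(1/435) + 426/(⅔ + 8/9) = 52/145 + 426/(14/9) = 52/145 + 426*(9/14) = 52/145 + 1917/7 = 278329/1015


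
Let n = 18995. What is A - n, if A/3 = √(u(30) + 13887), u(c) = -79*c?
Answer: -18995 + 3*√11517 ≈ -18673.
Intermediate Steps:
A = 3*√11517 (A = 3*√(-79*30 + 13887) = 3*√(-2370 + 13887) = 3*√11517 ≈ 321.95)
A - n = 3*√11517 - 1*18995 = 3*√11517 - 18995 = -18995 + 3*√11517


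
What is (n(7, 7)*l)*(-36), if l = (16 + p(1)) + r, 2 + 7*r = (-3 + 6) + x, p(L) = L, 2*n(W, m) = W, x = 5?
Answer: -2250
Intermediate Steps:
n(W, m) = W/2
r = 6/7 (r = -2/7 + ((-3 + 6) + 5)/7 = -2/7 + (3 + 5)/7 = -2/7 + (⅐)*8 = -2/7 + 8/7 = 6/7 ≈ 0.85714)
l = 125/7 (l = (16 + 1) + 6/7 = 17 + 6/7 = 125/7 ≈ 17.857)
(n(7, 7)*l)*(-36) = (((½)*7)*(125/7))*(-36) = ((7/2)*(125/7))*(-36) = (125/2)*(-36) = -2250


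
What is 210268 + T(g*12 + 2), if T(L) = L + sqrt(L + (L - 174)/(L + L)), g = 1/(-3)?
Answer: 210266 + sqrt(42) ≈ 2.1027e+5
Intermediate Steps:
g = -1/3 ≈ -0.33333
T(L) = L + sqrt(L + (-174 + L)/(2*L)) (T(L) = L + sqrt(L + (-174 + L)/((2*L))) = L + sqrt(L + (-174 + L)*(1/(2*L))) = L + sqrt(L + (-174 + L)/(2*L)))
210268 + T(g*12 + 2) = 210268 + ((-1/3*12 + 2) + sqrt(2 - 348/(-1/3*12 + 2) + 4*(-1/3*12 + 2))/2) = 210268 + ((-4 + 2) + sqrt(2 - 348/(-4 + 2) + 4*(-4 + 2))/2) = 210268 + (-2 + sqrt(2 - 348/(-2) + 4*(-2))/2) = 210268 + (-2 + sqrt(2 - 348*(-1/2) - 8)/2) = 210268 + (-2 + sqrt(2 + 174 - 8)/2) = 210268 + (-2 + sqrt(168)/2) = 210268 + (-2 + (2*sqrt(42))/2) = 210268 + (-2 + sqrt(42)) = 210266 + sqrt(42)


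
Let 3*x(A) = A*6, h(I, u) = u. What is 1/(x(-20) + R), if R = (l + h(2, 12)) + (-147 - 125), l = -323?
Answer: -1/623 ≈ -0.0016051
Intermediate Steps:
x(A) = 2*A (x(A) = (A*6)/3 = (6*A)/3 = 2*A)
R = -583 (R = (-323 + 12) + (-147 - 125) = -311 - 272 = -583)
1/(x(-20) + R) = 1/(2*(-20) - 583) = 1/(-40 - 583) = 1/(-623) = -1/623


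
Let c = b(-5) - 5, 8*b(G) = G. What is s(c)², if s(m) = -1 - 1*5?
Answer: 36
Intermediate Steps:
b(G) = G/8
c = -45/8 (c = (⅛)*(-5) - 5 = -5/8 - 5 = -45/8 ≈ -5.6250)
s(m) = -6 (s(m) = -1 - 5 = -6)
s(c)² = (-6)² = 36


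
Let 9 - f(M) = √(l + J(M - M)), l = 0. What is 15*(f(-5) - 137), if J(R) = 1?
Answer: -1935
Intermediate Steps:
f(M) = 8 (f(M) = 9 - √(0 + 1) = 9 - √1 = 9 - 1*1 = 9 - 1 = 8)
15*(f(-5) - 137) = 15*(8 - 137) = 15*(-129) = -1935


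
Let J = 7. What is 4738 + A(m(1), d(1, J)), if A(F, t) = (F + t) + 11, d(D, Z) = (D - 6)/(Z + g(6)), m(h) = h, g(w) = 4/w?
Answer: 109235/23 ≈ 4749.3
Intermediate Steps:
d(D, Z) = (-6 + D)/(⅔ + Z) (d(D, Z) = (D - 6)/(Z + 4/6) = (-6 + D)/(Z + 4*(⅙)) = (-6 + D)/(Z + ⅔) = (-6 + D)/(⅔ + Z))
A(F, t) = 11 + F + t
4738 + A(m(1), d(1, J)) = 4738 + (11 + 1 + 3*(-6 + 1)/(2 + 3*7)) = 4738 + (11 + 1 + 3*(-5)/(2 + 21)) = 4738 + (11 + 1 + 3*(-5)/23) = 4738 + (11 + 1 + 3*(1/23)*(-5)) = 4738 + (11 + 1 - 15/23) = 4738 + 261/23 = 109235/23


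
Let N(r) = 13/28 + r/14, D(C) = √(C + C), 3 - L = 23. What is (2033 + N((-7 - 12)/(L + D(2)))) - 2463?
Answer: -27056/63 ≈ -429.46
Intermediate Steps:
L = -20 (L = 3 - 1*23 = 3 - 23 = -20)
D(C) = √2*√C (D(C) = √(2*C) = √2*√C)
N(r) = 13/28 + r/14 (N(r) = 13*(1/28) + r*(1/14) = 13/28 + r/14)
(2033 + N((-7 - 12)/(L + D(2)))) - 2463 = (2033 + (13/28 + ((-7 - 12)/(-20 + √2*√2))/14)) - 2463 = (2033 + (13/28 + (-19/(-20 + 2))/14)) - 2463 = (2033 + (13/28 + (-19/(-18))/14)) - 2463 = (2033 + (13/28 + (-19*(-1/18))/14)) - 2463 = (2033 + (13/28 + (1/14)*(19/18))) - 2463 = (2033 + (13/28 + 19/252)) - 2463 = (2033 + 34/63) - 2463 = 128113/63 - 2463 = -27056/63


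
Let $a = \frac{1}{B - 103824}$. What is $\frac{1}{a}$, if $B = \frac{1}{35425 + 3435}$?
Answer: $- \frac{4034600639}{38860} \approx -1.0382 \cdot 10^{5}$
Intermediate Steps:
$B = \frac{1}{38860} \approx 2.5733 \cdot 10^{-5}$
$a = - \frac{38860}{4034600639}$ ($a = \frac{1}{\frac{1}{38860} - 103824} = \frac{1}{- \frac{4034600639}{38860}} = - \frac{38860}{4034600639} \approx -9.6317 \cdot 10^{-6}$)
$\frac{1}{a} = \frac{1}{- \frac{38860}{4034600639}} = - \frac{4034600639}{38860}$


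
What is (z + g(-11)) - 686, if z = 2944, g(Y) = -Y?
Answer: 2269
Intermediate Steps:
(z + g(-11)) - 686 = (2944 - 1*(-11)) - 686 = (2944 + 11) - 686 = 2955 - 686 = 2269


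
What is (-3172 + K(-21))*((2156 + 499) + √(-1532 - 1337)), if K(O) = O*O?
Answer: -7250805 - 2731*I*√2869 ≈ -7.2508e+6 - 1.4628e+5*I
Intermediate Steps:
K(O) = O²
(-3172 + K(-21))*((2156 + 499) + √(-1532 - 1337)) = (-3172 + (-21)²)*((2156 + 499) + √(-1532 - 1337)) = (-3172 + 441)*(2655 + √(-2869)) = -2731*(2655 + I*√2869) = -7250805 - 2731*I*√2869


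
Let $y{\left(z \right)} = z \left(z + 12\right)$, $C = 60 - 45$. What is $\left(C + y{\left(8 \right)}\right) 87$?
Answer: $15225$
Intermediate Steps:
$C = 15$ ($C = 60 - 45 = 15$)
$y{\left(z \right)} = z \left(12 + z\right)$
$\left(C + y{\left(8 \right)}\right) 87 = \left(15 + 8 \left(12 + 8\right)\right) 87 = \left(15 + 8 \cdot 20\right) 87 = \left(15 + 160\right) 87 = 175 \cdot 87 = 15225$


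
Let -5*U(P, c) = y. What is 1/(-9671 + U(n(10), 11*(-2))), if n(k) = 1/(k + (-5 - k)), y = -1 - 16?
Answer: -5/48338 ≈ -0.00010344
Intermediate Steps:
y = -17
n(k) = -1/5 (n(k) = 1/(-5) = -1/5)
U(P, c) = 17/5 (U(P, c) = -1/5*(-17) = 17/5)
1/(-9671 + U(n(10), 11*(-2))) = 1/(-9671 + 17/5) = 1/(-48338/5) = -5/48338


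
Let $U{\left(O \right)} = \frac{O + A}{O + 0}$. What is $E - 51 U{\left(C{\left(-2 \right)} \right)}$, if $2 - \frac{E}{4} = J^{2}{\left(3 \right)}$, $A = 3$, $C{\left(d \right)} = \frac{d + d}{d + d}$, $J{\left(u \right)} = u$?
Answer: $-232$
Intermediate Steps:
$C{\left(d \right)} = 1$ ($C{\left(d \right)} = \frac{2 d}{2 d} = 2 d \frac{1}{2 d} = 1$)
$U{\left(O \right)} = \frac{3 + O}{O}$ ($U{\left(O \right)} = \frac{O + 3}{O + 0} = \frac{3 + O}{O}$)
$E = -28$ ($E = 8 - 4 \cdot 3^{2} = 8 - 36 = -28$)
$E - 51 U{\left(C{\left(-2 \right)} \right)} = -28 - 51 \frac{3 + 1}{1} = -28 - 51 \cdot 1 \cdot 4 = -28 - 204 = -232$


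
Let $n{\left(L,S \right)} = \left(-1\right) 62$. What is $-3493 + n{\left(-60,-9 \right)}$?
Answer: $-3555$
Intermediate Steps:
$n{\left(L,S \right)} = -62$
$-3493 + n{\left(-60,-9 \right)} = -3493 - 62 = -3555$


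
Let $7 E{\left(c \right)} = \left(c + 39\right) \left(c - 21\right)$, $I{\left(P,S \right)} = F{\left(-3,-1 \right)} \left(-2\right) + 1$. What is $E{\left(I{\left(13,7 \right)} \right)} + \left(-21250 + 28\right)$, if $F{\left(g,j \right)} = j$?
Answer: $-21330$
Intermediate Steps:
$I{\left(P,S \right)} = 3$ ($I{\left(P,S \right)} = \left(-1\right) \left(-2\right) + 1 = 2 + 1 = 3$)
$E{\left(c \right)} = \frac{\left(-21 + c\right) \left(39 + c\right)}{7}$ ($E{\left(c \right)} = \frac{\left(c + 39\right) \left(c - 21\right)}{7} = \frac{\left(39 + c\right) \left(-21 + c\right)}{7} = \frac{\left(-21 + c\right) \left(39 + c\right)}{7}$)
$E{\left(I{\left(13,7 \right)} \right)} + \left(-21250 + 28\right) = \left(-117 + \frac{3^{2}}{7} + \frac{18}{7} \cdot 3\right) + \left(-21250 + 28\right) = \left(-117 + \frac{1}{7} \cdot 9 + \frac{54}{7}\right) - 21222 = \left(-117 + \frac{9}{7} + \frac{54}{7}\right) - 21222 = -108 - 21222 = -21330$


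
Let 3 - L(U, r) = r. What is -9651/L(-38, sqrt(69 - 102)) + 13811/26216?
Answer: (-252969183*I + 13811*sqrt(33))/(26216*(sqrt(33) + 3*I)) ≈ -688.83 - 1320.0*I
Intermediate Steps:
L(U, r) = 3 - r
-9651/L(-38, sqrt(69 - 102)) + 13811/26216 = -9651/(3 - sqrt(69 - 102)) + 13811/26216 = -9651/(3 - sqrt(-33)) + 13811*(1/26216) = -9651/(3 - I*sqrt(33)) + 13811/26216 = 13811/26216 - 9651/(3 - I*sqrt(33))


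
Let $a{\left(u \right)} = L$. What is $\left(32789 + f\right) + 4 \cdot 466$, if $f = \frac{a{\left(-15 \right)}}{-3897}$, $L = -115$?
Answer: $\frac{135042856}{3897} \approx 34653.0$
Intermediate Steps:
$a{\left(u \right)} = -115$
$f = \frac{115}{3897}$ ($f = - \frac{115}{-3897} = \left(-115\right) \left(- \frac{1}{3897}\right) = \frac{115}{3897} \approx 0.02951$)
$\left(32789 + f\right) + 4 \cdot 466 = \left(32789 + \frac{115}{3897}\right) + 4 \cdot 466 = \frac{127778848}{3897} + 1864 = \frac{135042856}{3897}$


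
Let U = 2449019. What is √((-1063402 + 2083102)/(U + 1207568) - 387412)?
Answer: 2*I*√10702351643371342/332417 ≈ 622.42*I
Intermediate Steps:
√((-1063402 + 2083102)/(U + 1207568) - 387412) = √((-1063402 + 2083102)/(2449019 + 1207568) - 387412) = √(1019700/3656587 - 387412) = √(1019700*(1/3656587) - 387412) = √(92700/332417 - 387412) = √(-128782242104/332417) = 2*I*√10702351643371342/332417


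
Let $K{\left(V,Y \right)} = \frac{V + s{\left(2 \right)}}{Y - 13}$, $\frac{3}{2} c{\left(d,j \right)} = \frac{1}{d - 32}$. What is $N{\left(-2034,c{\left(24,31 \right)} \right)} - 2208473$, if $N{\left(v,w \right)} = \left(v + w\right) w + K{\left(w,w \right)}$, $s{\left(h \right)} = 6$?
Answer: $- \frac{49925335595}{22608} \approx -2.2083 \cdot 10^{6}$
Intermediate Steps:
$c{\left(d,j \right)} = \frac{2}{3 \left(-32 + d\right)}$ ($c{\left(d,j \right)} = \frac{2}{3 \left(d - 32\right)} = \frac{2}{3 \left(-32 + d\right)}$)
$K{\left(V,Y \right)} = \frac{6 + V}{-13 + Y}$ ($K{\left(V,Y \right)} = \frac{V + 6}{Y - 13} = \frac{6 + V}{-13 + Y}$)
$N{\left(v,w \right)} = w \left(v + w\right) + \frac{6 + w}{-13 + w}$ ($N{\left(v,w \right)} = \left(v + w\right) w + \frac{6 + w}{-13 + w} = w \left(v + w\right) + \frac{6 + w}{-13 + w}$)
$N{\left(-2034,c{\left(24,31 \right)} \right)} - 2208473 = \frac{6 + \frac{2}{3 \left(-32 + 24\right)} + \frac{2}{3 \left(-32 + 24\right)} \left(-13 + \frac{2}{3 \left(-32 + 24\right)}\right) \left(-2034 + \frac{2}{3 \left(-32 + 24\right)}\right)}{-13 + \frac{2}{3 \left(-32 + 24\right)}} - 2208473 = \frac{6 + \frac{2}{3 \left(-8\right)} + \frac{2}{3 \left(-8\right)} \left(-13 + \frac{2}{3 \left(-8\right)}\right) \left(-2034 + \frac{2}{3 \left(-8\right)}\right)}{-13 + \frac{2}{3 \left(-8\right)}} - 2208473 = \frac{6 + \frac{2}{3} \left(- \frac{1}{8}\right) + \frac{2}{3} \left(- \frac{1}{8}\right) \left(-13 + \frac{2}{3} \left(- \frac{1}{8}\right)\right) \left(-2034 + \frac{2}{3} \left(- \frac{1}{8}\right)\right)}{-13 + \frac{2}{3} \left(- \frac{1}{8}\right)} - 2208473 = \frac{6 - \frac{1}{12} - \frac{\left(-13 - \frac{1}{12}\right) \left(-2034 - \frac{1}{12}\right)}{12}}{-13 - \frac{1}{12}} - 2208473 = \frac{6 - \frac{1}{12} - \left(- \frac{157}{144}\right) \left(- \frac{24409}{12}\right)}{- \frac{157}{12}} - 2208473 = - \frac{12 \left(6 - \frac{1}{12} - \frac{3832213}{1728}\right)}{157} - 2208473 = \left(- \frac{12}{157}\right) \left(- \frac{3821989}{1728}\right) - 2208473 = \frac{3821989}{22608} - 2208473 = - \frac{49925335595}{22608}$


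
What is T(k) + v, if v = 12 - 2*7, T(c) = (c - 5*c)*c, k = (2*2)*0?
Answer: -2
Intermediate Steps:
k = 0 (k = 4*0 = 0)
T(c) = -4*c**2 (T(c) = (-4*c)*c = -4*c**2)
v = -2 (v = 12 - 14 = -2)
T(k) + v = -4*0**2 - 2 = -4*0 - 2 = 0 - 2 = -2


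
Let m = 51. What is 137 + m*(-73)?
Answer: -3586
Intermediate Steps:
137 + m*(-73) = 137 + 51*(-73) = 137 - 3723 = -3586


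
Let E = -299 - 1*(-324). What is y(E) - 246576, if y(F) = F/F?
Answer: -246575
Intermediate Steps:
E = 25 (E = -299 + 324 = 25)
y(F) = 1
y(E) - 246576 = 1 - 246576 = -246575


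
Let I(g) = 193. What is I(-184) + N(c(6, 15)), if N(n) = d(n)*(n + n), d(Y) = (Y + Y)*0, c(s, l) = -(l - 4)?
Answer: 193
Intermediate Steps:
c(s, l) = 4 - l (c(s, l) = -(-4 + l) = 4 - l)
d(Y) = 0 (d(Y) = (2*Y)*0 = 0)
N(n) = 0 (N(n) = 0*(n + n) = 0*(2*n) = 0)
I(-184) + N(c(6, 15)) = 193 + 0 = 193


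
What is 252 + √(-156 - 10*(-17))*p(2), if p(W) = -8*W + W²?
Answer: 252 - 12*√14 ≈ 207.10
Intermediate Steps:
p(W) = W² - 8*W
252 + √(-156 - 10*(-17))*p(2) = 252 + √(-156 - 10*(-17))*(2*(-8 + 2)) = 252 + √(-156 + 170)*(2*(-6)) = 252 + √14*(-12) = 252 - 12*√14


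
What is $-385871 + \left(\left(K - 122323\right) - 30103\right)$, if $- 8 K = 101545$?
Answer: $- \frac{4407921}{8} \approx -5.5099 \cdot 10^{5}$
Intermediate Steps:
$K = - \frac{101545}{8}$ ($K = \left(- \frac{1}{8}\right) 101545 = - \frac{101545}{8} \approx -12693.0$)
$-385871 + \left(\left(K - 122323\right) - 30103\right) = -385871 - \frac{1320953}{8} = - \frac{4407921}{8}$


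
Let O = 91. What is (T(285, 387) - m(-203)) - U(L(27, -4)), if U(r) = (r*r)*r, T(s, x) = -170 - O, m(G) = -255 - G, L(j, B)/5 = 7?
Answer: -43084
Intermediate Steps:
L(j, B) = 35 (L(j, B) = 5*7 = 35)
T(s, x) = -261 (T(s, x) = -170 - 1*91 = -170 - 91 = -261)
U(r) = r**3 (U(r) = r**2*r = r**3)
(T(285, 387) - m(-203)) - U(L(27, -4)) = (-261 - (-255 - 1*(-203))) - 1*35**3 = (-261 - (-255 + 203)) - 1*42875 = (-261 - 1*(-52)) - 42875 = (-261 + 52) - 42875 = -209 - 42875 = -43084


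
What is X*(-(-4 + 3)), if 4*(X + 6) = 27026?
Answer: 13501/2 ≈ 6750.5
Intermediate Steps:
X = 13501/2 (X = -6 + (¼)*27026 = -6 + 13513/2 = 13501/2 ≈ 6750.5)
X*(-(-4 + 3)) = 13501*(-(-4 + 3))/2 = 13501*(-1*(-1))/2 = (13501/2)*1 = 13501/2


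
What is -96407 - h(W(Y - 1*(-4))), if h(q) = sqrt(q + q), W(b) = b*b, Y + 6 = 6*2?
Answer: -96407 - 10*sqrt(2) ≈ -96421.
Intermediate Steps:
Y = 6 (Y = -6 + 6*2 = -6 + 12 = 6)
W(b) = b**2
h(q) = sqrt(2)*sqrt(q) (h(q) = sqrt(2*q) = sqrt(2)*sqrt(q))
-96407 - h(W(Y - 1*(-4))) = -96407 - sqrt(2)*sqrt((6 - 1*(-4))**2) = -96407 - sqrt(2)*sqrt((6 + 4)**2) = -96407 - sqrt(2)*sqrt(10**2) = -96407 - sqrt(2)*sqrt(100) = -96407 - sqrt(2)*10 = -96407 - 10*sqrt(2)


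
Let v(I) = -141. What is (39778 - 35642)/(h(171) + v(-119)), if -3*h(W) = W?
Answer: -188/9 ≈ -20.889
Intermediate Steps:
h(W) = -W/3
(39778 - 35642)/(h(171) + v(-119)) = (39778 - 35642)/(-⅓*171 - 141) = 4136/(-57 - 141) = 4136/(-198) = 4136*(-1/198) = -188/9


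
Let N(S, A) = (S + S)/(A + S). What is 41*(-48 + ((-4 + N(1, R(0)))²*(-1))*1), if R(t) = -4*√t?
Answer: -2132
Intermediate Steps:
N(S, A) = 2*S/(A + S) (N(S, A) = (2*S)/(A + S) = 2*S/(A + S))
41*(-48 + ((-4 + N(1, R(0)))²*(-1))*1) = 41*(-48 + ((-4 + 2*1/(-4*√0 + 1))²*(-1))*1) = 41*(-48 + ((-4 + 2*1/(-4*0 + 1))²*(-1))*1) = 41*(-48 + ((-4 + 2*1/(0 + 1))²*(-1))*1) = 41*(-48 + ((-4 + 2*1/1)²*(-1))*1) = 41*(-48 + ((-4 + 2*1*1)²*(-1))*1) = 41*(-48 + ((-4 + 2)²*(-1))*1) = 41*(-48 + ((-2)²*(-1))*1) = 41*(-48 + (4*(-1))*1) = 41*(-48 - 4*1) = 41*(-48 - 4) = 41*(-52) = -2132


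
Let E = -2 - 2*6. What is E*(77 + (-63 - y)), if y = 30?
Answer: 224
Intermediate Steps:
E = -14 (E = -2 - 12 = -14)
E*(77 + (-63 - y)) = -14*(77 + (-63 - 1*30)) = -14*(77 + (-63 - 30)) = -14*(77 - 93) = -14*(-16) = 224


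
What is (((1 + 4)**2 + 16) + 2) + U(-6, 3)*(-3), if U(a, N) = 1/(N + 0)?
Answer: 42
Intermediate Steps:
U(a, N) = 1/N
(((1 + 4)**2 + 16) + 2) + U(-6, 3)*(-3) = (((1 + 4)**2 + 16) + 2) - 3/3 = ((5**2 + 16) + 2) + (1/3)*(-3) = ((25 + 16) + 2) - 1 = (41 + 2) - 1 = 43 - 1 = 42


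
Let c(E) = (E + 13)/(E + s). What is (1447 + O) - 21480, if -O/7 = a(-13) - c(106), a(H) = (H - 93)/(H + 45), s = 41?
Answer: -960199/48 ≈ -20004.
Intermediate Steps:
a(H) = (-93 + H)/(45 + H)
c(E) = (13 + E)/(41 + E) (c(E) = (E + 13)/(E + 41) = (13 + E)/(41 + E))
O = 1385/48 (O = -7*((-93 - 13)/(45 - 13) - (13 + 106)/(41 + 106)) = -7*(-106/32 - 119/147) = -7*((1/32)*(-106) - 119/147) = -7*(-53/16 - 1*17/21) = -7*(-53/16 - 17/21) = -7*(-1385/336) = 1385/48 ≈ 28.854)
(1447 + O) - 21480 = (1447 + 1385/48) - 21480 = 70841/48 - 21480 = -960199/48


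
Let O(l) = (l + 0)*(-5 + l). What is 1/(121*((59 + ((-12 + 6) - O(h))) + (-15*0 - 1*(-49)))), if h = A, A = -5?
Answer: 1/6292 ≈ 0.00015893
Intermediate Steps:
h = -5
O(l) = l*(-5 + l)
1/(121*((59 + ((-12 + 6) - O(h))) + (-15*0 - 1*(-49)))) = 1/(121*((59 + ((-12 + 6) - (-5)*(-5 - 5))) + (-15*0 - 1*(-49)))) = 1/(121*((59 + (-6 - (-5)*(-10))) + (0 + 49))) = 1/(121*((59 + (-6 - 1*50)) + 49)) = 1/(121*((59 + (-6 - 50)) + 49)) = 1/(121*((59 - 56) + 49)) = 1/(121*(3 + 49)) = 1/(121*52) = 1/6292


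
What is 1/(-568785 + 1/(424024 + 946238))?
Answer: -1370262/779384471669 ≈ -1.7581e-6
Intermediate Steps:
1/(-568785 + 1/(424024 + 946238)) = 1/(-568785 + 1/1370262) = 1/(-779384471669/1370262) = -1370262/779384471669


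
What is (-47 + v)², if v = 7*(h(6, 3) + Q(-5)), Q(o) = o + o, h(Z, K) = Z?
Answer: 5625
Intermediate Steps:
Q(o) = 2*o
v = -28 (v = 7*(6 + 2*(-5)) = 7*(6 - 10) = 7*(-4) = -28)
(-47 + v)² = (-47 - 28)² = (-75)² = 5625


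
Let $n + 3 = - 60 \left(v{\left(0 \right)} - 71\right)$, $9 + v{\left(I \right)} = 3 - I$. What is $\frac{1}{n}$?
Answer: $\frac{1}{4617} \approx 0.00021659$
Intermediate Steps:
$v{\left(I \right)} = -6 - I$ ($v{\left(I \right)} = -9 - \left(-3 + I\right) = -6 - I$)
$n = 4617$ ($n = -3 - 60 \left(\left(-6 - 0\right) - 71\right) = -3 - 60 \left(\left(-6 + 0\right) - 71\right) = -3 - 60 \left(-6 - 71\right) = -3 - -4620 = -3 + 4620 = 4617$)
$\frac{1}{n} = \frac{1}{4617}$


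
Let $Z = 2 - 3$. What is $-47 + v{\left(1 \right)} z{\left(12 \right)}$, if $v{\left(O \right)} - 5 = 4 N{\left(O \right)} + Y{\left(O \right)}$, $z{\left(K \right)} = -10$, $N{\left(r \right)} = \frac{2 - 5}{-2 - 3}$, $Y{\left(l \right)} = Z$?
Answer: $-111$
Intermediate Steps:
$Z = -1$
$Y{\left(l \right)} = -1$
$N{\left(r \right)} = \frac{3}{5}$ ($N{\left(r \right)} = - \frac{3}{-5} = \left(-3\right) \left(- \frac{1}{5}\right) = \frac{3}{5}$)
$v{\left(O \right)} = \frac{32}{5}$ ($v{\left(O \right)} = 5 + \left(4 \cdot \frac{3}{5} - 1\right) = 5 + \left(\frac{12}{5} - 1\right) = 5 + \frac{7}{5} = \frac{32}{5}$)
$-47 + v{\left(1 \right)} z{\left(12 \right)} = -47 + \frac{32}{5} \left(-10\right) = -47 - 64 = -111$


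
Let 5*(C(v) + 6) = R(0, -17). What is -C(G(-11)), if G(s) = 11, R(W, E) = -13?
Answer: 43/5 ≈ 8.6000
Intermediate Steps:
C(v) = -43/5 (C(v) = -6 + (⅕)*(-13) = -6 - 13/5 = -43/5)
-C(G(-11)) = -1*(-43/5) = 43/5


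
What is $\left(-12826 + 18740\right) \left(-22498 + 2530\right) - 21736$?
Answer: $-118112488$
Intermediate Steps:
$\left(-12826 + 18740\right) \left(-22498 + 2530\right) - 21736 = 5914 \left(-19968\right) - 21736 = -118090752 - 21736 = -118112488$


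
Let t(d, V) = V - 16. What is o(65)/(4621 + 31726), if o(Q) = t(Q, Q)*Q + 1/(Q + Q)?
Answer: 414051/4725110 ≈ 0.087628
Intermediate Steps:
t(d, V) = -16 + V
o(Q) = 1/(2*Q) + Q*(-16 + Q) (o(Q) = (-16 + Q)*Q + 1/(Q + Q) = Q*(-16 + Q) + 1/(2*Q) = 1/(2*Q) + Q*(-16 + Q))
o(65)/(4621 + 31726) = (65² + (½)/65 - 16*65)/(4621 + 31726) = (4225 + (½)*(1/65) - 1040)/36347 = (4225 + 1/130 - 1040)*(1/36347) = (414051/130)*(1/36347) = 414051/4725110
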